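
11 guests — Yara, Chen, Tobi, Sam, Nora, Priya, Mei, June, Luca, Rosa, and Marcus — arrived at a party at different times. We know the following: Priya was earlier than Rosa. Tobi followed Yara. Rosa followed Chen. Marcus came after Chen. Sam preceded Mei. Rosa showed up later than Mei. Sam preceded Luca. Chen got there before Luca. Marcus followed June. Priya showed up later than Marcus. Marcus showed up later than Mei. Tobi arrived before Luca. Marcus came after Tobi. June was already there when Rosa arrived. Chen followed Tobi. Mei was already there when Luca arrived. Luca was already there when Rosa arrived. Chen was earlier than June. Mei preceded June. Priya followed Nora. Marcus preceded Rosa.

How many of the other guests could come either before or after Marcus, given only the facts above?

2

Forced before Marcus: Chen, June, Mei, Sam, Tobi, and Yara; forced after Marcus: Priya and Rosa.
That leaves Luca and Nora with no forced order relative to Marcus — 2.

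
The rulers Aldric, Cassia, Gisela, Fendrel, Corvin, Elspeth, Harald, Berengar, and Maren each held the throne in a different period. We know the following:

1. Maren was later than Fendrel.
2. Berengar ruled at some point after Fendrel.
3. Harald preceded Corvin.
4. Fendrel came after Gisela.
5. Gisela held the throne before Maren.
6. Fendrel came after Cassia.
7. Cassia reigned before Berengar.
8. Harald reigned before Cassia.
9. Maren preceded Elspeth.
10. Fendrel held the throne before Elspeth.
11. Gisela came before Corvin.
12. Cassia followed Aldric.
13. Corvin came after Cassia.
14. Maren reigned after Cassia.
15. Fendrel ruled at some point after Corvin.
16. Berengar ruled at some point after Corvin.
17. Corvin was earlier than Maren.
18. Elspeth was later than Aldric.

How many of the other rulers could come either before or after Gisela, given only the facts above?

3

Forced after Gisela: Berengar, Corvin, Elspeth, Fendrel, and Maren.
That leaves Aldric, Cassia, and Harald with no forced order relative to Gisela — 3.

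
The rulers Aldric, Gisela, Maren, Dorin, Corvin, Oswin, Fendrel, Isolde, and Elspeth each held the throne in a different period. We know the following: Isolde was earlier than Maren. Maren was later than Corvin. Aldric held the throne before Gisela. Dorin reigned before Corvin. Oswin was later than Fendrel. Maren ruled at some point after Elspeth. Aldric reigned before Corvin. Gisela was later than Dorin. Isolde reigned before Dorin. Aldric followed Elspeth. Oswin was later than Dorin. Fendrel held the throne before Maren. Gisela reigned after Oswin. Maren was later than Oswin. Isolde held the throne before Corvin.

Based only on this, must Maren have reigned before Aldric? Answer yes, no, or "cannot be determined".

no

Tracing the constraints gives Aldric → Corvin → Maren, so Aldric must come before Maren.
That means Maren cannot be before Aldric.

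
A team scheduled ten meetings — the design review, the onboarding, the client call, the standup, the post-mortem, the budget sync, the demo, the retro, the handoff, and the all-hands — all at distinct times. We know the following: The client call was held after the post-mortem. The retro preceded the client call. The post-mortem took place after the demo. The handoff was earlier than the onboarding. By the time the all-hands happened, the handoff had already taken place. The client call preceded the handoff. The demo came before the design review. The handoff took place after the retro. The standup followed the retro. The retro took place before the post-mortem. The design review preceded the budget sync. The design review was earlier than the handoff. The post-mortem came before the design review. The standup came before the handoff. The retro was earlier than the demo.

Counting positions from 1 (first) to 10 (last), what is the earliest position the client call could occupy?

4

The demo, the post-mortem, and the retro must all come before the client call — 3 forced predecessors.
Nothing else is forced ahead of the client call, so its earliest slot is position 3 + 1 = 4.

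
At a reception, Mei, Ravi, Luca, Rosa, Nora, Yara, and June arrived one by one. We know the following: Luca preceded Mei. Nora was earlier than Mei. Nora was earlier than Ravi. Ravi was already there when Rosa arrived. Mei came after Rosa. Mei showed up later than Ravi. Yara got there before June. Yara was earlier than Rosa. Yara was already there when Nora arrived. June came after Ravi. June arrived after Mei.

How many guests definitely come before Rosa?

3

Directly stated before Rosa: Ravi and Yara.
Nora reaches Rosa via Nora → Ravi → Rosa.
That's Nora, Ravi, and Yara — 3 in all.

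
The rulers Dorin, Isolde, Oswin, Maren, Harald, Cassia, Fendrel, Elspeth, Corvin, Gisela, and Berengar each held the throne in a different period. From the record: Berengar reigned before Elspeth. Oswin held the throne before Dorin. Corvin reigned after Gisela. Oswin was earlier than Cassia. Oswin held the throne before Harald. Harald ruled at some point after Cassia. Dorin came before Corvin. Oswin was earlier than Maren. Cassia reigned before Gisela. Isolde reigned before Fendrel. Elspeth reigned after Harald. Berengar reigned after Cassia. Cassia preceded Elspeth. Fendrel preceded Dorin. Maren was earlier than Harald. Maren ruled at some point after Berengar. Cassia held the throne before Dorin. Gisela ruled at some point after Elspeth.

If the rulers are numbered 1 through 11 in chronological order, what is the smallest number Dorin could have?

Cassia, Fendrel, Isolde, and Oswin must all come before Dorin — 4 forced predecessors.
Nothing else is forced ahead of Dorin, so their earliest slot is position 4 + 1 = 5.

5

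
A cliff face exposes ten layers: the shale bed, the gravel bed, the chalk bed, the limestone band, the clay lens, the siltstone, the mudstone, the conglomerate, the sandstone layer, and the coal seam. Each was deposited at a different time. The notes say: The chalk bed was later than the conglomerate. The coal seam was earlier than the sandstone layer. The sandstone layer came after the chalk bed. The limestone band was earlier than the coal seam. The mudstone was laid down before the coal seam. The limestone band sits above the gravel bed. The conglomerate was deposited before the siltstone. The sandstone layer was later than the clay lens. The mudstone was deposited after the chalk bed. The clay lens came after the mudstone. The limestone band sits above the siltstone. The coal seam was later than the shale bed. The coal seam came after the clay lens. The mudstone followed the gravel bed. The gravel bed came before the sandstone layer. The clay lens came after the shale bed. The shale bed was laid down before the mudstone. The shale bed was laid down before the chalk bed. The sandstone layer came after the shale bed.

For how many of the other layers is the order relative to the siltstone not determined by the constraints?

5

Forced before the siltstone: the conglomerate; forced after the siltstone: the coal seam, the limestone band, and the sandstone layer.
That leaves the chalk bed, the clay lens, the gravel bed, the mudstone, and the shale bed with no forced order relative to the siltstone — 5.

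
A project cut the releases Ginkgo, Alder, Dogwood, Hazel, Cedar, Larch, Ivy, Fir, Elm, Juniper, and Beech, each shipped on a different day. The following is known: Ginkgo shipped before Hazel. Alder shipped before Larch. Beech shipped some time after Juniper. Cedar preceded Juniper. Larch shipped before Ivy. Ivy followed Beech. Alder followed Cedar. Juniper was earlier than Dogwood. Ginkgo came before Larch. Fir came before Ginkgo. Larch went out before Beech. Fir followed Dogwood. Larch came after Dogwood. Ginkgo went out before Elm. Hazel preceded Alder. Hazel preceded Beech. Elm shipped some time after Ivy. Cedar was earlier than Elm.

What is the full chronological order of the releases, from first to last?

The constraints fix every adjacent pair, so only one ordering works:
Cedar → Juniper → Dogwood → Fir → Ginkgo → Hazel → Alder → Larch → Beech → Ivy → Elm.

Cedar, Juniper, Dogwood, Fir, Ginkgo, Hazel, Alder, Larch, Beech, Ivy, Elm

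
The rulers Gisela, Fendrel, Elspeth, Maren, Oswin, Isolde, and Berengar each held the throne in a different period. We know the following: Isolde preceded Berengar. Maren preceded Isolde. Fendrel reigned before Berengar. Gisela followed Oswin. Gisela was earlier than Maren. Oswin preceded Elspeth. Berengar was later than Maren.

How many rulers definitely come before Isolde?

3

Directly stated before Isolde: Maren.
Gisela reaches Isolde via Gisela → Maren → Isolde.
Oswin reaches Isolde via Oswin → Gisela → Maren → Isolde.
That's Gisela, Maren, and Oswin — 3 in all.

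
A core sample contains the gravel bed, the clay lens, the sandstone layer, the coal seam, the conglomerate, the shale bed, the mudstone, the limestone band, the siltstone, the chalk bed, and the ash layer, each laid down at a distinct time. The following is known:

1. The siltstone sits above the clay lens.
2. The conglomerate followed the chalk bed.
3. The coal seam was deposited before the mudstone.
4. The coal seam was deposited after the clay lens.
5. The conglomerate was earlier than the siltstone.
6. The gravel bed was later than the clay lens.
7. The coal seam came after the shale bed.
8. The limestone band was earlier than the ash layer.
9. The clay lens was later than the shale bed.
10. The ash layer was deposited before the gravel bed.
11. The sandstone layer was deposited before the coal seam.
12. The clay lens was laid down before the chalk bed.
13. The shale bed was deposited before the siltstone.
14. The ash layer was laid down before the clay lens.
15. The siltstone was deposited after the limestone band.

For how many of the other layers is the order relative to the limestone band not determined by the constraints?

Forced after the limestone band: the ash layer, the chalk bed, the clay lens, the coal seam, the conglomerate, the gravel bed, the mudstone, and the siltstone.
That leaves the sandstone layer and the shale bed with no forced order relative to the limestone band — 2.

2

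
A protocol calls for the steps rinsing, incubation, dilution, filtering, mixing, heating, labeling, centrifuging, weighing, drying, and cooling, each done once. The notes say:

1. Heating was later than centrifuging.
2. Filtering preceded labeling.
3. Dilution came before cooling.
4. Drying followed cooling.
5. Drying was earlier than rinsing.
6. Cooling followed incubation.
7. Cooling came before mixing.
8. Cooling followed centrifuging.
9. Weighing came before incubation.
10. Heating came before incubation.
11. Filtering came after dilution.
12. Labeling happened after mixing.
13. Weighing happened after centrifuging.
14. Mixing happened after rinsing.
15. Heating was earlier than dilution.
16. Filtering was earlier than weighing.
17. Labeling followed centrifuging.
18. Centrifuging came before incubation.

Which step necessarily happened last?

Every other step has a chain of constraints placing it before labeling, so labeling is last.

labeling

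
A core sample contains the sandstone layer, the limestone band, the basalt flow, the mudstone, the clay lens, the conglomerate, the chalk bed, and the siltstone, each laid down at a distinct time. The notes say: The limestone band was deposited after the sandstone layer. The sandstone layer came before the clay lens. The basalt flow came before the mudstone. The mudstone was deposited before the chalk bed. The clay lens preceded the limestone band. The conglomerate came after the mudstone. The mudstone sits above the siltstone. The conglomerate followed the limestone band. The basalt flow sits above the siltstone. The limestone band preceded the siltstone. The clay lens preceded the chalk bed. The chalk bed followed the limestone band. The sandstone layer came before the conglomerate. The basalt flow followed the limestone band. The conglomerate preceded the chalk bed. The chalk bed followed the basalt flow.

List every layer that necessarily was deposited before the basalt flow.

the clay lens, the limestone band, the sandstone layer, the siltstone

Directly stated before the basalt flow: the limestone band and the siltstone.
The clay lens reaches the basalt flow via the clay lens → the limestone band → the basalt flow.
The sandstone layer reaches the basalt flow via the sandstone layer → the limestone band → the basalt flow.
No chain forces the conglomerate (or any of the others) ahead of the basalt flow.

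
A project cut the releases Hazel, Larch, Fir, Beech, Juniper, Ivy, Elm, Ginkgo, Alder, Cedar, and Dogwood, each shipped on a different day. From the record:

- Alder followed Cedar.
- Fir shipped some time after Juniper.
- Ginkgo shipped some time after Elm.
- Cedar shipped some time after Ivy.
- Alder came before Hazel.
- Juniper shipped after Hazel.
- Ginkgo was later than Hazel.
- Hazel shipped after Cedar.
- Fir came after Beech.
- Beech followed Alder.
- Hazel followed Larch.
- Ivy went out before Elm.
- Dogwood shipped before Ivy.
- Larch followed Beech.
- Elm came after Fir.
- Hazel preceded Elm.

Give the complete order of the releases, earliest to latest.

Dogwood, Ivy, Cedar, Alder, Beech, Larch, Hazel, Juniper, Fir, Elm, Ginkgo

The constraints fix every adjacent pair, so only one ordering works:
Dogwood → Ivy → Cedar → Alder → Beech → Larch → Hazel → Juniper → Fir → Elm → Ginkgo.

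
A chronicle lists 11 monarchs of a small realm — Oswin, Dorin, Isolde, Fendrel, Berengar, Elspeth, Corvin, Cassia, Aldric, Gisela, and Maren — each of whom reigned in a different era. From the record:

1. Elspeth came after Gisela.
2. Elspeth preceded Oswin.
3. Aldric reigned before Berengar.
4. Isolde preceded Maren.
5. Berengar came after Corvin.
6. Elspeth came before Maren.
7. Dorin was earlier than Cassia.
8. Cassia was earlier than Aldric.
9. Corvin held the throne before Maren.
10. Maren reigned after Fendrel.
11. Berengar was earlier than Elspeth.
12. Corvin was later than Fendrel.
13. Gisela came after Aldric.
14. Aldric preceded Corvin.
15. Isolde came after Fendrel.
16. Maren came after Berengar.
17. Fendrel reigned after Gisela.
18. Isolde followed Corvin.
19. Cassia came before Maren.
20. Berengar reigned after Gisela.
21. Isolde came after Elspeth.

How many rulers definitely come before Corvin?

5

Directly stated before Corvin: Aldric and Fendrel.
Cassia reaches Corvin via Cassia → Aldric → Corvin.
Dorin reaches Corvin via Dorin → Cassia → Aldric → Corvin.
Gisela reaches Corvin via Gisela → Fendrel → Corvin.
No chain forces Isolde (or any of the others) ahead of Corvin.
That's Aldric, Cassia, Dorin, Fendrel, and Gisela — 5 in all.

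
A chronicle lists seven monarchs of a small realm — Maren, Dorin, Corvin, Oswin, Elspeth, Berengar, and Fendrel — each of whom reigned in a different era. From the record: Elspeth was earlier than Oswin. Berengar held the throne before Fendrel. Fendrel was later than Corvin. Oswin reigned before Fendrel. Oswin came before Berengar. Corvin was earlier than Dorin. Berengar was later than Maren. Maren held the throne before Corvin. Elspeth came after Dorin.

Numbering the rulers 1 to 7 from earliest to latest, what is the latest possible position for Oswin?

5

Oswin must come before Berengar and Fendrel — 2 rulers forced after them.
Everything else can be placed before Oswin in some valid order, so Oswin can sit as late as position 7 − 2 = 5.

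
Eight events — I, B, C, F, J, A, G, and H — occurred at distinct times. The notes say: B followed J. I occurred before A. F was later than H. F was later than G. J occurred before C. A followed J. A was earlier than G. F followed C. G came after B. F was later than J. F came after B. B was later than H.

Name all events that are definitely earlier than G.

A, B, H, I, J

Directly stated before G: A and B.
H reaches G via H → B → G.
I reaches G via I → A → G.
J reaches G via J → A → G.
No chain forces C (or any of the others) ahead of G.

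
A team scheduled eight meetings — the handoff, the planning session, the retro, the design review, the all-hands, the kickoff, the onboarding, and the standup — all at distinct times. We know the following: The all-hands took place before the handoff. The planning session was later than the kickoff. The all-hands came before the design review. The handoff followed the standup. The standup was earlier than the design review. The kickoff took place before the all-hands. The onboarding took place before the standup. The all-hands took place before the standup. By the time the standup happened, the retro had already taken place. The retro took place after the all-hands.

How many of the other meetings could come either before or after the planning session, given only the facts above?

6

Forced before the planning session: the kickoff.
That leaves the all-hands, the design review, the handoff, the onboarding, the retro, and the standup with no forced order relative to the planning session — 6.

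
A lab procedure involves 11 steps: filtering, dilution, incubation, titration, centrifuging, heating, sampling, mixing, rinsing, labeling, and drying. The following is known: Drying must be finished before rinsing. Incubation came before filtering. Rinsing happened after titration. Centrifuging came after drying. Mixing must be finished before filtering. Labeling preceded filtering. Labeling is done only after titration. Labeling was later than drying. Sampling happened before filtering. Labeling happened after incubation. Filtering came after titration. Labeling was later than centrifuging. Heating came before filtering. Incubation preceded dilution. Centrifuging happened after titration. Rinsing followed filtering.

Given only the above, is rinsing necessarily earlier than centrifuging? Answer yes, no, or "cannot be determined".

Tracing the constraints gives centrifuging → labeling → filtering → rinsing, so centrifuging must come before rinsing.
That means rinsing cannot be before centrifuging.

no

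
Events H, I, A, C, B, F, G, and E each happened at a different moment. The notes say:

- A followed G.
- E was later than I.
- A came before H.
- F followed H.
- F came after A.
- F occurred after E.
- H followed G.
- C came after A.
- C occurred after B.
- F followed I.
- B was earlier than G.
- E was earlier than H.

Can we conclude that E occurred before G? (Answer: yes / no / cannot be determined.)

cannot be determined

No chain of stated constraints runs from E to G, and none runs from G to E either.
So the relative order of E and G is not fixed by the given facts.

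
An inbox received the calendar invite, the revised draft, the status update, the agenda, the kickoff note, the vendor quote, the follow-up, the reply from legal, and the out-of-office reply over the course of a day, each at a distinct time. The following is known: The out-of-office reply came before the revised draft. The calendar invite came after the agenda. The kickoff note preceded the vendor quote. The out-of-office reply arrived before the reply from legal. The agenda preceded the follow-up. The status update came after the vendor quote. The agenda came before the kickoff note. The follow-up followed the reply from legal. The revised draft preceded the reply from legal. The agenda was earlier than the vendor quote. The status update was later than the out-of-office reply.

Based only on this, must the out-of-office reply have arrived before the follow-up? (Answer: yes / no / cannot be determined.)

Chain the constraints: the out-of-office reply → the reply from legal → the follow-up. Each link is directly stated, so the out-of-office reply comes before the follow-up.

yes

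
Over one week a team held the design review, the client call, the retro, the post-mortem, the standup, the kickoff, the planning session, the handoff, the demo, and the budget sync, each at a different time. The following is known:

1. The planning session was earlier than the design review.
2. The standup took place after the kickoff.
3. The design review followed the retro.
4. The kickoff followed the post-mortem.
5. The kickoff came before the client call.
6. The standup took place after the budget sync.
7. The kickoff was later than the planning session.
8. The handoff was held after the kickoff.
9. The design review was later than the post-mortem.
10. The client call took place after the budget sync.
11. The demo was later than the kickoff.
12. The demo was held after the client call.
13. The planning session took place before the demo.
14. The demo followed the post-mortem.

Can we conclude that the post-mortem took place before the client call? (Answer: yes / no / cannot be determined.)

yes

Chain the constraints: the post-mortem → the kickoff → the client call. Each link is directly stated, so the post-mortem comes before the client call.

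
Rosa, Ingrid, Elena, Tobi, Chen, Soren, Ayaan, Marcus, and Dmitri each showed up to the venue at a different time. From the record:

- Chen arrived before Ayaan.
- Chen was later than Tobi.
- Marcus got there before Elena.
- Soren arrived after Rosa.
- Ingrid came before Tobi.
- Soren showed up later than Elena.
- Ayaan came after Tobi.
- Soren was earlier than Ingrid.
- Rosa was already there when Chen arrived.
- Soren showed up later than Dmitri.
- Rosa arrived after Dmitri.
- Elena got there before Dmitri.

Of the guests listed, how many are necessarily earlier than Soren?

4

Directly stated before Soren: Dmitri, Elena, and Rosa.
Marcus reaches Soren via Marcus → Elena → Soren.
No chain forces Ingrid (or any of the others) ahead of Soren.
That's Dmitri, Elena, Marcus, and Rosa — 4 in all.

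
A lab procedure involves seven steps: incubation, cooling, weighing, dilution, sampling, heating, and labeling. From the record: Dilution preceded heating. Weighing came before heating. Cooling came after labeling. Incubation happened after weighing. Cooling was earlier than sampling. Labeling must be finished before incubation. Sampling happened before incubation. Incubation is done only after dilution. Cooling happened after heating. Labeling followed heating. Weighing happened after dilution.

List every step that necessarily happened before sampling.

Directly stated before sampling: cooling.
Dilution reaches sampling via dilution → heating → cooling → sampling.
Heating reaches sampling via heating → cooling → sampling.
Labeling reaches sampling via labeling → cooling → sampling.
Likewise weighing reaches sampling by chaining the stated constraints.
No chain forces incubation ahead of sampling.

cooling, dilution, heating, labeling, weighing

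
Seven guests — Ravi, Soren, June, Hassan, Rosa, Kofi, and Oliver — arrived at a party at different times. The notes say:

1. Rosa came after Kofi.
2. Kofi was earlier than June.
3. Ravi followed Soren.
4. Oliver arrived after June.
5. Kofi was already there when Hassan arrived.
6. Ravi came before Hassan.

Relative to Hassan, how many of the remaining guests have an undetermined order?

3

Forced before Hassan: Kofi, Ravi, and Soren.
That leaves June, Oliver, and Rosa with no forced order relative to Hassan — 3.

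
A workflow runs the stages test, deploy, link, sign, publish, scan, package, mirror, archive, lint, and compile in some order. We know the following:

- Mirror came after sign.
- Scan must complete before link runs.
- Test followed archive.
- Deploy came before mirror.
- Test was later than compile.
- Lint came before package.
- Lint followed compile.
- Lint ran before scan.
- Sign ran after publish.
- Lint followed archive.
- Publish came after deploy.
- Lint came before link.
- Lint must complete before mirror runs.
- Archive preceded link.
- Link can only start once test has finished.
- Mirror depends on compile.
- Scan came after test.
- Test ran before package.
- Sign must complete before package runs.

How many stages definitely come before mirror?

6

Directly stated before mirror: compile, deploy, lint, and sign.
Archive reaches mirror via archive → lint → mirror.
Publish reaches mirror via publish → sign → mirror.
No chain forces link (or any of the others) ahead of mirror.
That's archive, compile, deploy, lint, publish, and sign — 6 in all.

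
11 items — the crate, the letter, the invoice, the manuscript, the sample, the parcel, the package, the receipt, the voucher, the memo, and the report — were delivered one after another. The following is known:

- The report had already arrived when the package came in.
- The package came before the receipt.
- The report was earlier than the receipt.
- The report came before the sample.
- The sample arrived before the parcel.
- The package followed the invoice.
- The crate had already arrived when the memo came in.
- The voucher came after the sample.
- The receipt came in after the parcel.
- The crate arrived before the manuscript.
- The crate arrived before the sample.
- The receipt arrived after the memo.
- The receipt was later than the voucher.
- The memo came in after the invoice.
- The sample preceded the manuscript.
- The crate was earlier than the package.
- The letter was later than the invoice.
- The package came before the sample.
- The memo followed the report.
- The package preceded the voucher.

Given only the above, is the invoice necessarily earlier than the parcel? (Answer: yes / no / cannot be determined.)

Chain the constraints: the invoice → the package → the sample → the parcel. Each link is directly stated, so the invoice comes before the parcel.

yes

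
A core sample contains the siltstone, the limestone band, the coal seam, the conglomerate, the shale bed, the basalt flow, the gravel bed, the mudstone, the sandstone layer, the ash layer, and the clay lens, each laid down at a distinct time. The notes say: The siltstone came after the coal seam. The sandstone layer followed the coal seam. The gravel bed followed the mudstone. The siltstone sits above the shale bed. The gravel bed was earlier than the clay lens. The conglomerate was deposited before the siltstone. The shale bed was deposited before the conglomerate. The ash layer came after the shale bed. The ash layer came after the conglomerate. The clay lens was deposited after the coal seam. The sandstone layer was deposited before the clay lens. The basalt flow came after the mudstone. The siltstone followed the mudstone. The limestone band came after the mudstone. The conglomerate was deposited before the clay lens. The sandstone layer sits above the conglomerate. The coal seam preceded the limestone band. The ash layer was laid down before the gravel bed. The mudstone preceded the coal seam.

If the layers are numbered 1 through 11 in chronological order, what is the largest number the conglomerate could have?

6

The conglomerate must come before the ash layer, the clay lens, the gravel bed, the sandstone layer, and the siltstone — 5 layers forced after it.
Everything else can be placed before the conglomerate in some valid order, so the conglomerate can sit as late as position 11 − 5 = 6.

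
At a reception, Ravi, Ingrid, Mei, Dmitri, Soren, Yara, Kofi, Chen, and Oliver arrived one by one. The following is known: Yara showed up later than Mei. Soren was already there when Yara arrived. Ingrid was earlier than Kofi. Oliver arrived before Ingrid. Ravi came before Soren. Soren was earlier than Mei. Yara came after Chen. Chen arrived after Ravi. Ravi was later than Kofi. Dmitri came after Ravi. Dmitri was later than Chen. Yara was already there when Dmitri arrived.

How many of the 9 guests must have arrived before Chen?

4

Directly stated before Chen: Ravi.
Ingrid reaches Chen via Ingrid → Kofi → Ravi → Chen.
Kofi reaches Chen via Kofi → Ravi → Chen.
Oliver reaches Chen via Oliver → Ingrid → Kofi → Ravi → Chen.
That's Ingrid, Kofi, Oliver, and Ravi — 4 in all.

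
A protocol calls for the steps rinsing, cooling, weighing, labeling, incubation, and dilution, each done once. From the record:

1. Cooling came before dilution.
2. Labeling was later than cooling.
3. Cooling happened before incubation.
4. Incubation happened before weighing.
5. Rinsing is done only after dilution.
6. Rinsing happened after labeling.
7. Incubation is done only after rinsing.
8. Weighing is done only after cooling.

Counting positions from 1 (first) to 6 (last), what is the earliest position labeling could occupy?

2

Cooling must come before labeling — 1 forced predecessor.
Nothing else is forced ahead of labeling, so its earliest slot is position 1 + 1 = 2.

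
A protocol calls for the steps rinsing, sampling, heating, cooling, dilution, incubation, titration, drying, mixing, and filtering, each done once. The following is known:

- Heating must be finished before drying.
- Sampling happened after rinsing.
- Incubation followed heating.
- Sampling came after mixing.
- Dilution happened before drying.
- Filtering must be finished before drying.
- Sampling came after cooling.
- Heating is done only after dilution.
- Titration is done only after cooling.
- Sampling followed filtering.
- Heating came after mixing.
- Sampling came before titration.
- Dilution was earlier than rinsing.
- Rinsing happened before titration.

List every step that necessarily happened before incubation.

dilution, heating, mixing

Directly stated before incubation: heating.
Dilution reaches incubation via dilution → heating → incubation.
Mixing reaches incubation via mixing → heating → incubation.
No chain forces titration (or any of the others) ahead of incubation.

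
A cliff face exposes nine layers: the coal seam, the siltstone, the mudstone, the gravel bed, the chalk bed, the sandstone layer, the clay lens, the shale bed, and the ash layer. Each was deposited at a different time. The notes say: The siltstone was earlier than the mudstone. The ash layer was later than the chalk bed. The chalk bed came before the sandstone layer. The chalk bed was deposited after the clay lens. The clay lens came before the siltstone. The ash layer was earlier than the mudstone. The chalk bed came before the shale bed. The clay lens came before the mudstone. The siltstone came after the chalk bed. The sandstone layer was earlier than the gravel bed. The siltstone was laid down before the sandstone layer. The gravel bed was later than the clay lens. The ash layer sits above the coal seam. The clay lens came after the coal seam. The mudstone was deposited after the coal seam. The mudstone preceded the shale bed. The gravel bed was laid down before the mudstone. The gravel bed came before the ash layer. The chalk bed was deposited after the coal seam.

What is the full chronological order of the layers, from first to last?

The constraints fix every adjacent pair, so only one ordering works:
the coal seam → the clay lens → the chalk bed → the siltstone → the sandstone layer → the gravel bed → the ash layer → the mudstone → the shale bed.

the coal seam, the clay lens, the chalk bed, the siltstone, the sandstone layer, the gravel bed, the ash layer, the mudstone, the shale bed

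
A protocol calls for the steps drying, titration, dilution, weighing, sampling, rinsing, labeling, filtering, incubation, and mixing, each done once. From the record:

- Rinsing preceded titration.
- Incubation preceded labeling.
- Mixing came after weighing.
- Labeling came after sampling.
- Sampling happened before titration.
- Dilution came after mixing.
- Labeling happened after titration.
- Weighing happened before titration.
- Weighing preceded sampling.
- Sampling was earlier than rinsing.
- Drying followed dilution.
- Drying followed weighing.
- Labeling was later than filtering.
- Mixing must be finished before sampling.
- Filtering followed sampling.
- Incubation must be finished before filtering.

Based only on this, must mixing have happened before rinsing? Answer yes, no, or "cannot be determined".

yes

Chain the constraints: mixing → sampling → rinsing. Each link is directly stated, so mixing comes before rinsing.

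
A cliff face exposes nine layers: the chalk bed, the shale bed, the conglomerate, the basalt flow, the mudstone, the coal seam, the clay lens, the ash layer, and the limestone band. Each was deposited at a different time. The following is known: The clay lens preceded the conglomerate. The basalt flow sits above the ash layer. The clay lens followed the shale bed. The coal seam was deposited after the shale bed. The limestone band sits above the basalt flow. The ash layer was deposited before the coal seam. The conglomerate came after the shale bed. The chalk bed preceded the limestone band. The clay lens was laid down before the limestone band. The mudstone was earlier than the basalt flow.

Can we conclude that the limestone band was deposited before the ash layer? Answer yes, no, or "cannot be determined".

no

Tracing the constraints gives the ash layer → the basalt flow → the limestone band, so the ash layer must come before the limestone band.
That means the limestone band cannot be before the ash layer.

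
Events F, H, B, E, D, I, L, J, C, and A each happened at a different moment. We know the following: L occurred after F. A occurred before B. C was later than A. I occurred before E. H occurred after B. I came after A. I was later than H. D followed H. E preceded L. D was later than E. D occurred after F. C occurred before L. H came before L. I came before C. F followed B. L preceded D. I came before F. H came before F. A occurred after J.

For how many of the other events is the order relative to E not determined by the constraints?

2

Forced before E: A, B, H, I, and J; forced after E: D and L.
That leaves C and F with no forced order relative to E — 2.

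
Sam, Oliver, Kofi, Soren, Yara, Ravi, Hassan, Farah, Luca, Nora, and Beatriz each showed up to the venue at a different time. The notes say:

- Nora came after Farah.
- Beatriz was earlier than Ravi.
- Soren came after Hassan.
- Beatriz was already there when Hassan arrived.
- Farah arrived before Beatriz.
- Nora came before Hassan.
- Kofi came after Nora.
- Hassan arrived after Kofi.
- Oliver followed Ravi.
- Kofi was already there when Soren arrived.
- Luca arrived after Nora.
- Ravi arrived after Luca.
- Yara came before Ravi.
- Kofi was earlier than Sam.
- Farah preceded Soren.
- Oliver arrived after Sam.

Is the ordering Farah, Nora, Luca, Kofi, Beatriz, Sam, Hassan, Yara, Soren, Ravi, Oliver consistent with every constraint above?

yes

Check each stated constraint against the proposed order — e.g. Luca is ahead of Ravi; Farah is ahead of Soren. Every pair is in the required order; nothing is violated.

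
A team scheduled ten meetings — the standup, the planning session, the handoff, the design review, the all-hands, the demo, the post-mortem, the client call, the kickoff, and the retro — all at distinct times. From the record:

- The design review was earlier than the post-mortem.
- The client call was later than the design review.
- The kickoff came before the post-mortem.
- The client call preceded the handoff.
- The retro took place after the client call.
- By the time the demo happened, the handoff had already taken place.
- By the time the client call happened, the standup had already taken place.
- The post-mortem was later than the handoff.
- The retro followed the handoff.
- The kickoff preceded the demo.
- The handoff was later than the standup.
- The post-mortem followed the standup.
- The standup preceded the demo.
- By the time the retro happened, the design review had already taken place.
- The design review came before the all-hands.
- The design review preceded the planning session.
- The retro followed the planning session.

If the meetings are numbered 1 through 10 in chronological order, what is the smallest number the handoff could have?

4

The client call, the design review, and the standup must all come before the handoff — 3 forced predecessors.
Nothing else is forced ahead of the handoff, so its earliest slot is position 3 + 1 = 4.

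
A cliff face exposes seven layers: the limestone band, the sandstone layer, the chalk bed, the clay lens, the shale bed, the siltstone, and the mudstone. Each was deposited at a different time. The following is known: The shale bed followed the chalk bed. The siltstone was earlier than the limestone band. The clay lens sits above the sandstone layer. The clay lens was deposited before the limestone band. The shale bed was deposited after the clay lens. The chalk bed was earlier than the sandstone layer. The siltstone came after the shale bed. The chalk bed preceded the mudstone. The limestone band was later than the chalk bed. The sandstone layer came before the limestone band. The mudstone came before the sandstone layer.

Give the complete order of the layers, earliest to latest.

The constraints fix every adjacent pair, so only one ordering works:
the chalk bed → the mudstone → the sandstone layer → the clay lens → the shale bed → the siltstone → the limestone band.

the chalk bed, the mudstone, the sandstone layer, the clay lens, the shale bed, the siltstone, the limestone band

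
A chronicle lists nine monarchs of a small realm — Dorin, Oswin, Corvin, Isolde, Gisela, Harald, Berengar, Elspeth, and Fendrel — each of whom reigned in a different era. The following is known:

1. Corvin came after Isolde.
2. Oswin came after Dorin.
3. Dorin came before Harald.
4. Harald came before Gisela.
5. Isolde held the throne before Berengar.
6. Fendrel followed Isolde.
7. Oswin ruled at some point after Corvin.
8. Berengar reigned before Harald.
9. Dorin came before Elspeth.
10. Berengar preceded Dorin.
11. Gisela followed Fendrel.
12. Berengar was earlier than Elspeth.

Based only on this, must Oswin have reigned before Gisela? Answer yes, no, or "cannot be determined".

No chain of stated constraints runs from Oswin to Gisela, and none runs from Gisela to Oswin either.
So the relative order of Oswin and Gisela is not fixed by the given facts.

cannot be determined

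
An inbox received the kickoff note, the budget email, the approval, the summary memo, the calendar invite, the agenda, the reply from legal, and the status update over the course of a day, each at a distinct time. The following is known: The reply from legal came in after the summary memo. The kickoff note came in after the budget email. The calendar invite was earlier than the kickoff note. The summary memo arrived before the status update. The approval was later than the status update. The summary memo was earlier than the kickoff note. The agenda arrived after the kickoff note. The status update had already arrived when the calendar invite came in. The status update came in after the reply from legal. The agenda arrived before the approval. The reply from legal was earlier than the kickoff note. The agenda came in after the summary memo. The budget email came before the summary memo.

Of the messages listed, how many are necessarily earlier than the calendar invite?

4

Directly stated before the calendar invite: the status update.
The budget email reaches the calendar invite via the budget email → the summary memo → the status update → the calendar invite.
The reply from legal reaches the calendar invite via the reply from legal → the status update → the calendar invite.
The summary memo reaches the calendar invite via the summary memo → the status update → the calendar invite.
That's the budget email, the reply from legal, the status update, and the summary memo — 4 in all.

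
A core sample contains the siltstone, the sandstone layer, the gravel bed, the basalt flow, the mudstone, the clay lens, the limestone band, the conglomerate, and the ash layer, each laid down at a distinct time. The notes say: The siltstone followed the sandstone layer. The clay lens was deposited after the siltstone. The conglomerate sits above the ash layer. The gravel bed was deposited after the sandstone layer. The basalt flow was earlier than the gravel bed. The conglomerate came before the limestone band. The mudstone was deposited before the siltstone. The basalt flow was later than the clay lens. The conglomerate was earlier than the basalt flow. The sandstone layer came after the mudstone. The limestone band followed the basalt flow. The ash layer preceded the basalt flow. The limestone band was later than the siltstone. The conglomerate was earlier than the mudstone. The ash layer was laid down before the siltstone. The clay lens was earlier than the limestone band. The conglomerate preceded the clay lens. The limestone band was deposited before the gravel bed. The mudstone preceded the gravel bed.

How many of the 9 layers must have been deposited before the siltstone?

4

Directly stated before the siltstone: the ash layer, the mudstone, and the sandstone layer.
The conglomerate reaches the siltstone via the conglomerate → the mudstone → the siltstone.
No chain forces the gravel bed (or any of the others) ahead of the siltstone.
That's the ash layer, the conglomerate, the mudstone, and the sandstone layer — 4 in all.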